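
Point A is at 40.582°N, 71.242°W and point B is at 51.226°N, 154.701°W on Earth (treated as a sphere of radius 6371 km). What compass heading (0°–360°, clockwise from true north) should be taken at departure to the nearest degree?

With φ₁ = 0.7083, φ₂ = 0.8941, Δλ = -1.4566 rad, the forward-azimuth formula gives
θ = atan2( sin Δλ cos φ₂ , cos φ₁ sin φ₂ − sin φ₁ cos φ₂ cos Δλ ) = atan2(-0.6222, 0.5457) = -48.75°.
Adding 360° brings this into [0°, 360°): 311°.

311°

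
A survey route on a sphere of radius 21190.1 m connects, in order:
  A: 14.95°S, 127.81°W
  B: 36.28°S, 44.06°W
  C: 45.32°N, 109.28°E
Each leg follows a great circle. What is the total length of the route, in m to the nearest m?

Leg A→B: central angle 1.3311 rad, distance 28205.4 m.
Leg B→C: central angle 2.7580 rad, distance 58441.7 m.
Total: 28205.4 + 58441.7 ≈ 86647 m.

86647 m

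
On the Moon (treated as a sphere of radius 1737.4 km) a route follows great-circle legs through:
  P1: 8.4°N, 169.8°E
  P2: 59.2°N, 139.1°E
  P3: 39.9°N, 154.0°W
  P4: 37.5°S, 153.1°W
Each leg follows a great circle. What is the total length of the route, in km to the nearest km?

5411 km

Leg P1→P2: central angle 0.9752 rad, distance 1694.2 km.
Leg P2→P3: central angle 0.7882 rad, distance 1369.5 km.
Leg P3→P4: central angle 1.3510 rad, distance 2347.2 km.
Total: 1694.2 + 1369.5 + 2347.2 ≈ 5411 km.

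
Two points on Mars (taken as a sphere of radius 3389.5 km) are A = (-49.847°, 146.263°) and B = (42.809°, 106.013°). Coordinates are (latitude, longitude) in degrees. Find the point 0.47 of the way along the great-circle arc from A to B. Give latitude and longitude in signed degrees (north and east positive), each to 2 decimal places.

Central angle δ = 1.7298 rad. Interpolating on the sphere with fraction f = 0.47:
P = [sin((1−f)δ)·A + sin(fδ)·B] / sin δ = 0.8038·A + 0.7356·B in Cartesian coordinates,
giving P = (-0.5799, 0.8066, -0.1145), i.e. latitude -6.57°, longitude 125.71°.

-6.57°, 125.71°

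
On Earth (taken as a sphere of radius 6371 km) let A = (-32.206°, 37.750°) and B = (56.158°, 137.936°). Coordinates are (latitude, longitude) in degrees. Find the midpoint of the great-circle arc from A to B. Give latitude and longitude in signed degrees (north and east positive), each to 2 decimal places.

17.80°, 74.00°

The central angle between A and B is δ = 2.1247 rad.
With f = 0.5, the slerp weights are sin((1−f)δ)/sin δ = 1.0271 and sin(fδ)/sin δ = 1.0271.
Weighted sum of the unit vectors: (1.0271)·(0.6690,0.5180,-0.5330) + (1.0271)·(-0.4134,0.3731,0.8306) = (0.2625, 0.9152, 0.3057).
Converting back: φ = atan2(z, √(x²+y²)) = 17.80°, λ = atan2(y, x) = 74.00°.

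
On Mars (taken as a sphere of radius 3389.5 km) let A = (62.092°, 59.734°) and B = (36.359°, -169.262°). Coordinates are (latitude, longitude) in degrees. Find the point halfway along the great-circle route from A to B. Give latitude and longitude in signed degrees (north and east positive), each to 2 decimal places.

67.53°, 155.40°

Central angle δ = 1.2906 rad. Interpolating on the sphere with fraction f = 0.5:
P = [sin((1−f)δ)·A + sin(fδ)·B] / sin δ = 0.6258·A + 0.6258·B in Cartesian coordinates,
giving P = (-0.3475, 0.1591, 0.9241), i.e. latitude 67.53°, longitude 155.40°.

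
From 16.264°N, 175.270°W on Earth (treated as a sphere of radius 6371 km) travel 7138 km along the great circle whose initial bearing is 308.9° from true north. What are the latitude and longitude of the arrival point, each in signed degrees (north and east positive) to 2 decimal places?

Angular distance δ = d/R = 7138/6371 = 1.12039 rad; initial bearing θ = 5.3913 rad.
sin φ₂ = sin φ₁ cos δ + cos φ₁ sin δ cos θ = (0.2801)(0.4353) + (0.9600)(0.9003)(0.6280) = 0.6646, so φ₂ = 41.65°.
Δλ = atan2(sin θ sin δ cos φ₁, cos δ − sin φ₁ sin φ₂) = atan2(-0.6726, 0.2492) = -69.671°.
λ₂ = -175.270° − 69.671° = -244.94° → 115.06° after wrapping to (−180°, 180°].

41.65°, 115.06°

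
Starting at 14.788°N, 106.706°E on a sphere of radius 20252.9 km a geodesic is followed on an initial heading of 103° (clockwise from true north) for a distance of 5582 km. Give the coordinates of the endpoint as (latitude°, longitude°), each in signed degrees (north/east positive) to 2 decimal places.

10.74°, 122.36°

Angular distance δ = d/R = 5582/20252.9 = 0.27561 rad; initial bearing θ = 1.7977 rad.
sin φ₂ = sin φ₁ cos δ + cos φ₁ sin δ cos θ = (0.2552)(0.9623) + (0.9669)(0.2721)(-0.2250) = 0.1864, so φ₂ = 10.74°.
Δλ = atan2(sin θ sin δ cos φ₁, cos δ − sin φ₁ sin φ₂) = atan2(0.2564, 0.9147) = 15.658°.
λ₂ = 106.706° + 15.658° = 122.36°.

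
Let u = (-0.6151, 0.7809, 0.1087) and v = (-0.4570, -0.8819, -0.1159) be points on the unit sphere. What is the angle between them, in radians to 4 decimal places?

2.0044 rad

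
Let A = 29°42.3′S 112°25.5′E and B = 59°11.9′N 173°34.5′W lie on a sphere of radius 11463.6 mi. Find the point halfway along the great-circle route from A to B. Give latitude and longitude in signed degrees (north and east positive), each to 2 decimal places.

Central angle δ = 1.8787 rad. Interpolating on the sphere with fraction f = 0.5:
P = [sin((1−f)δ)·A + sin(fδ)·B] / sin δ = 0.8470·A + 0.8470·B in Cartesian coordinates,
giving P = (-0.7116, 0.6315, 0.3078), i.e. latitude 17.93°, longitude 138.41°.

17.93°, 138.41°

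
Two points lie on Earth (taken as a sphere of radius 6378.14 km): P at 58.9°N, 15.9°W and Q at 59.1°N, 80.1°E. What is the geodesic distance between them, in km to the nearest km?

5010 km

Let φ₁ = 1.0280 rad, φ₂ = 1.0315 rad, and Δλ = 1.6755 rad.
Haversine: a = sin²(Δφ/2) + cos φ₁ cos φ₂ sin²(Δλ/2) = 0.0000 + (0.5165)(0.5135)(0.5523) = 0.14650.
Central angle c = 2·arcsin(√a) = 0.78554 rad.
Distance = R·c = 6378.14 × 0.7855 ≈ 5010 km.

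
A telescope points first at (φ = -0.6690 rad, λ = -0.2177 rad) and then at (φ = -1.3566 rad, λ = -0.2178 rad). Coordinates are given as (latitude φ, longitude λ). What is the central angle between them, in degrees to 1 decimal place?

In radians: φ₁ = -0.6690, φ₂ = -1.3566, Δλ = -0.006° = -0.0001 rad.
cos c = sin φ₁ sin φ₂ + cos φ₁ cos φ₂ cos Δλ = (-0.6202)(-0.9771) + (0.7844)(0.2126)(1.0000) = 0.77277,
so c = arccos(0.77277) = 0.68760 rad.
So the angular separation is 39.4°.

39.4°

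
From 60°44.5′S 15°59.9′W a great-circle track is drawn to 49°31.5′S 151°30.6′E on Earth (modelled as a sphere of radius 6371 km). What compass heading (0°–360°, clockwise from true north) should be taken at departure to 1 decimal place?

Δλ = 167.508° = 2.9236 rad.
y = sin Δλ · cos φ₂ = (0.2163)(0.6491) = 0.1404
x = cos φ₁ sin φ₂ − sin φ₁ cos φ₂ cos Δλ = (0.4887)(-0.7607) − (-0.8724)(0.6491)(-0.9763) = -0.9247
θ = atan2(y, x) = 171.37°, so the bearing is 171.4°.

171.4°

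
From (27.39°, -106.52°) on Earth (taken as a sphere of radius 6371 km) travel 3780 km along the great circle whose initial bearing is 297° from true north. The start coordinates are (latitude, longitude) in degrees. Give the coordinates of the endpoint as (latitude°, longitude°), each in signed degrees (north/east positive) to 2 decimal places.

Angular distance δ = d/R = 3780/6371 = 0.59331 rad; initial bearing θ = 5.1836 rad.
sin φ₂ = sin φ₁ cos δ + cos φ₁ sin δ cos θ = (0.4600)(0.8291) + (0.8879)(0.5591)(0.4540) = 0.6068, so φ₂ = 37.36°.
Δλ = atan2(sin θ sin δ cos φ₁, cos δ − sin φ₁ sin φ₂) = atan2(-0.4423, 0.5499) = -38.810°.
λ₂ = -106.520° − 38.810° = -145.33°.

37.36°, -145.33°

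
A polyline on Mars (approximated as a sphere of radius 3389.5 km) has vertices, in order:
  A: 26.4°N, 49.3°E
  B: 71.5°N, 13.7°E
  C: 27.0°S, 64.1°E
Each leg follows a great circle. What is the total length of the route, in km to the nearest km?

Leg A→B: central angle 0.8596 rad, distance 2913.6 km.
Leg B→C: central angle 1.8238 rad, distance 6181.8 km.
Total: 2913.6 + 6181.8 ≈ 9095 km.

9095 km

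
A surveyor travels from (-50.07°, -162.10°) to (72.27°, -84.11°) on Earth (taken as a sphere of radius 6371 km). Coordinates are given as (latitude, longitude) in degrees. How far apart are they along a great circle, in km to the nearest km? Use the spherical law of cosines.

14857 km

Let φ₁ = -0.8739 rad, φ₂ = 1.2613 rad, and Δλ = 1.3612 rad.
cos c = sin φ₁ sin φ₂ + cos φ₁ cos φ₂ cos Δλ = (-0.7668)(0.9525) + (0.6419)(0.3045)(0.2081) = -0.68973,
so c = arccos(-0.68973) = 2.33192 rad.
Distance = R·c = 6371 × 2.3319 ≈ 14857 km.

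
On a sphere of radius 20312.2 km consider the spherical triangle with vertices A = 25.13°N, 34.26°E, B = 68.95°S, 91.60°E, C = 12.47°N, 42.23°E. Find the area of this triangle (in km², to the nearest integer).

Side lengths (central angles): a = 1.5439, b = 0.2570, c = 1.7935 rad; semiperimeter s = 1.7972.
By l'Huilier's theorem, tan(E/4) = √[tan(s/2) tan((s−a)/2) tan((s−b)/2) tan((s−c)/2)], giving spherical excess E = 0.0682 rad.
Area = E·R² = 0.0682 × (20312.2)² ≈ 28130639 km².

28130639 km²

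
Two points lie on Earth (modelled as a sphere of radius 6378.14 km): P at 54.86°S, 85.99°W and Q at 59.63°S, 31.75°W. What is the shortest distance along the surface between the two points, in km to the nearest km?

3215 km

In radians: φ₁ = -0.9575, φ₂ = -1.0407, Δλ = 54.240° = 0.9467 rad.
Haversine: a = sin²(Δφ/2) + cos φ₁ cos φ₂ sin²(Δλ/2) = 0.0017 + (0.5756)(0.5056)(0.2078) = 0.06220.
Central angle c = 2·arcsin(√a) = 0.50413 rad.
Distance = R·c = 6378.14 × 0.5041 ≈ 3215 km.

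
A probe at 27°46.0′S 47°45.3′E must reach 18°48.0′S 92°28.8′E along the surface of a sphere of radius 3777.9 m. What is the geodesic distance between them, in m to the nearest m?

2757 m

In radians: φ₁ = -0.4846, φ₂ = -0.3281, Δλ = 44.725° = 0.7806 rad.
cos c = sin φ₁ sin φ₂ + cos φ₁ cos φ₂ cos Δλ = (-0.4659)(-0.3223) + (0.8849)(0.9466)(0.7105) = 0.74527,
so c = arccos(0.74527) = 0.72985 rad.
Distance = R·c = 3777.9 × 0.7298 ≈ 2757 m.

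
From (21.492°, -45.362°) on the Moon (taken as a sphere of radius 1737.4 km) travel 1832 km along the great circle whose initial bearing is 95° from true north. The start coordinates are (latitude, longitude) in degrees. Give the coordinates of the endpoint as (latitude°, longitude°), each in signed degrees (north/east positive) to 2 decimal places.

Angular distance δ = d/R = 1832/1737.4 = 1.05445 rad; initial bearing θ = 1.6581 rad.
sin φ₂ = sin φ₁ cos δ + cos φ₁ sin δ cos θ = (0.3664)(0.4937) + (0.9305)(0.8696)(-0.0872) = 0.1104, so φ₂ = 6.34°.
Δλ = atan2(sin θ sin δ cos φ₁, cos δ − sin φ₁ sin φ₂) = atan2(0.8061, 0.4533) = 60.650°.
λ₂ = -45.362° + 60.650° = 15.29°.

6.34°, 15.29°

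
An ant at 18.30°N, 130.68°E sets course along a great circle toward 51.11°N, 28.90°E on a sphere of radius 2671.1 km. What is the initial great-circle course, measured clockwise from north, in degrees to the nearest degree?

322°

With φ₁ = 0.3194, φ₂ = 0.8920, Δλ = -1.7764 rad, the forward-azimuth formula gives
θ = atan2( sin Δλ cos φ₂ , cos φ₁ sin φ₂ − sin φ₁ cos φ₂ cos Δλ ) = atan2(-0.6146, 0.7792) = -38.26°.
Adding 360° brings this into [0°, 360°): 322°.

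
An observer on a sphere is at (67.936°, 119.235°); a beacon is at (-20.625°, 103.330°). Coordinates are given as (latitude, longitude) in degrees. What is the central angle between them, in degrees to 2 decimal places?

Let φ₁ = 1.1857 rad, φ₂ = -0.3600 rad, and Δλ = -0.2776 rad.
cos c = sin φ₁ sin φ₂ + cos φ₁ cos φ₂ cos Δλ = (0.9268)(-0.3523) + (0.3756)(0.9359)(0.9617) = 0.01165,
so c = arccos(0.01165) = 1.55914 rad.
So the angular separation is 89.33°.

89.33°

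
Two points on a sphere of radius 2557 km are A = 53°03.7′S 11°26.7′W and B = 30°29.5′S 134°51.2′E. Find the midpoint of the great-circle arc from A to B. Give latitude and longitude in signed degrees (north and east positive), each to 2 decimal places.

The central angle between A and B is δ = 1.5960 rad.
With f = 0.5, the slerp weights are sin((1−f)δ)/sin δ = 0.7162 and sin(fδ)/sin δ = 0.7162.
Weighted sum of the unit vectors: (0.7162)·(0.5890,-0.1192,-0.7993) + (0.7162)·(-0.6078,0.6109,-0.5074) = (-0.0134, 0.3521, -0.9359).
Converting back: φ = atan2(z, √(x²+y²)) = -69.37°, λ = atan2(y, x) = 92.18°.

-69.37°, 92.18°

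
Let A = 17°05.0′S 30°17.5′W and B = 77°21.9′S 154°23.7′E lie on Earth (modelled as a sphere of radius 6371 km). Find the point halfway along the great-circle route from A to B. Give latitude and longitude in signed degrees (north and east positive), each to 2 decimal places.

-59.83°, -31.68°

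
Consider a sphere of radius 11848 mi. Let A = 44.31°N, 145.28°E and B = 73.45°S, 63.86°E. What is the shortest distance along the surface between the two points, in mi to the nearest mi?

26827 mi

Let φ₁ = 0.7734 rad, φ₂ = -1.2819 rad, and Δλ = -1.4210 rad.
cos c = sin φ₁ sin φ₂ + cos φ₁ cos φ₂ cos Δλ = (0.6985)(-0.9586) + (0.7156)(0.2849)(0.1492) = -0.63919,
so c = arccos(-0.63919) = 2.26424 rad.
Distance = R·c = 11848 × 2.2642 ≈ 26827 mi.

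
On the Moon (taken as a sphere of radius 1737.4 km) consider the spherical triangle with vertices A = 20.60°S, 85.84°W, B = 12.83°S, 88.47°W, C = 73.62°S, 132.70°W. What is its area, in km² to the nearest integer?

Side lengths (central angles): a = 1.1483, b = 1.0262, c = 0.1425 rad; semiperimeter s = 1.1585.
By l'Huilier's theorem, tan(E/4) = √[tan(s/2) tan((s−a)/2) tan((s−b)/2) tan((s−c)/2)], giving spherical excess E = 0.0445 rad.
Area = E·R² = 0.0445 × (1737.4)² ≈ 134231 km².

134231 km²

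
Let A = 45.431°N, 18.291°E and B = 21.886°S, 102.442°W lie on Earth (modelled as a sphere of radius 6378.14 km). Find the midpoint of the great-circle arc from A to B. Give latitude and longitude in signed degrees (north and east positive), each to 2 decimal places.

22.27°, -55.79°

Central angle δ = 2.2122 rad. Interpolating on the sphere with fraction f = 0.5:
P = [sin((1−f)δ)·A + sin(fδ)·B] / sin δ = 1.1157·A + 1.1157·B in Cartesian coordinates,
giving P = (0.5204, -0.7653, 0.3789), i.e. latitude 22.27°, longitude -55.79°.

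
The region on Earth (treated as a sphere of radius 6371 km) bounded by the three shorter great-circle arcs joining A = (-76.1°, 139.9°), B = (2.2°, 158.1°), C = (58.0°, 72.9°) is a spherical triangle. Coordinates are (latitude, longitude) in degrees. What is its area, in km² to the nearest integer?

Side lengths (central angles): a = 1.4939, b = 2.4551, c = 1.3788 rad; semiperimeter s = 2.6639.
By l'Huilier's theorem, tan(E/4) = √[tan(s/2) tan((s−a)/2) tan((s−b)/2) tan((s−c)/2)], giving spherical excess E = 1.7308 rad.
Area = E·R² = 1.7308 × (6371)² ≈ 70251719 km².

70251719 km²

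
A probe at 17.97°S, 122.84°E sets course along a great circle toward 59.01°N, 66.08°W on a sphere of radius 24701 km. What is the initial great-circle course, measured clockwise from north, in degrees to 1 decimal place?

6.9°

Δλ = 171.080° = 2.9859 rad.
y = sin Δλ · cos φ₂ = (0.1551)(0.5149) = 0.0798
x = cos φ₁ sin φ₂ − sin φ₁ cos φ₂ cos Δλ = (0.9512)(0.8573) − (-0.3085)(0.5149)(-0.9879) = 0.6585
θ = atan2(y, x) = 6.91°, so the bearing is 6.9°.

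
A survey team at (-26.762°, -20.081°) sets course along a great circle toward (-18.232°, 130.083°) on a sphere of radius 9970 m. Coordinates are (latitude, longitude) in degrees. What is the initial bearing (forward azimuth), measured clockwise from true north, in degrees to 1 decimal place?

144.0°

With φ₁ = -0.4671, φ₂ = -0.3182, Δλ = 2.6209 rad, the forward-azimuth formula gives
θ = atan2( sin Δλ cos φ₂ , cos φ₁ sin φ₂ − sin φ₁ cos φ₂ cos Δλ ) = atan2(0.4725, -0.6503) = 144.00°.
So the initial bearing is 144.0°.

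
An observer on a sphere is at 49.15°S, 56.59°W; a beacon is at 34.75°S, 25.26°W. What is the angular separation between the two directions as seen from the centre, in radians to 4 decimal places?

0.4730 rad

Let φ₁ = -0.8578 rad, φ₂ = -0.6065 rad, and Δλ = 0.5468 rad.
cos c = sin φ₁ sin φ₂ + cos φ₁ cos φ₂ cos Δλ = (-0.7564)(-0.5700) + (0.6541)(0.8216)(0.8542) = 0.89022,
so c = arccos(0.89022) = 0.47297 rad.
So the angular separation is 0.4730 rad.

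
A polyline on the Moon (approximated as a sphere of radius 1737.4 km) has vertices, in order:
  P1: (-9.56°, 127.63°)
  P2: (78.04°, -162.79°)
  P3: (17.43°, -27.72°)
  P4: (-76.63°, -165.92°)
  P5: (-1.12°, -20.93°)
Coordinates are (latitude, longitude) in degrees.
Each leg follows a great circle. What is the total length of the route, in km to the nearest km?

11928 km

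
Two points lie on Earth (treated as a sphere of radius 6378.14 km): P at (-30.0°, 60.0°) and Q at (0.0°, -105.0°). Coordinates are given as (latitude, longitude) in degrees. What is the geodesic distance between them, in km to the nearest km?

16339 km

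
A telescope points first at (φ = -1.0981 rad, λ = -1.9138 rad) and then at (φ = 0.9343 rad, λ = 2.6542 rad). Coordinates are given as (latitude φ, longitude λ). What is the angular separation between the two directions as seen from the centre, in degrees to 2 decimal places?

139.02°

In radians: φ₁ = -1.0981, φ₂ = 0.9343, Δλ = -98.273° = -1.7152 rad.
Haversine: a = sin²(Δφ/2) + cos φ₁ cos φ₂ sin²(Δλ/2) = 0.7227 + (0.4553)(0.5944)(0.5719) = 0.87747.
Central angle c = 2·arcsin(√a) = 2.42636 rad.
So the angular separation is 139.02°.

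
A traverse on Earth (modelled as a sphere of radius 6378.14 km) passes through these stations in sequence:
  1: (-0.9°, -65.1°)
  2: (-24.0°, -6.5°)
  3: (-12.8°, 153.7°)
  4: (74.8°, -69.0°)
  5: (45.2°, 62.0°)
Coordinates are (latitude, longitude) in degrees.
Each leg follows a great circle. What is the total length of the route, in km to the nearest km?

Leg 1→2: central angle 1.0675 rad, distance 6808.8 km.
Leg 2→3: central angle 2.4159 rad, distance 15409.2 km.
Leg 3→4: central angle 1.9842 rad, distance 12655.3 km.
Leg 4→5: central angle 0.9721 rad, distance 6200.4 km.
Total: 6808.8 + 15409.2 + 12655.3 + 6200.4 ≈ 41074 km.

41074 km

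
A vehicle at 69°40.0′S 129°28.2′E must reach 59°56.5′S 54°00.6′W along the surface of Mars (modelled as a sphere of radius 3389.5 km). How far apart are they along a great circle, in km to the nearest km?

2980 km

Let φ₁ = -1.2159 rad, φ₂ = -1.0462 rad, and Δλ = 3.0809 rad.
Haversine: a = sin²(Δφ/2) + cos φ₁ cos φ₂ sin²(Δλ/2) = 0.0072 + (0.3475)(0.5009)(0.9991) = 0.18107.
Central angle c = 2·arcsin(√a) = 0.87908 rad.
Distance = R·c = 3389.5 × 0.8791 ≈ 2980 km.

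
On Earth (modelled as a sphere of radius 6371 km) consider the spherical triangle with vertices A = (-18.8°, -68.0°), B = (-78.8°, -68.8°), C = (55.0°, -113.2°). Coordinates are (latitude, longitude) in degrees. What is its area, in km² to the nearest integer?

30659594 km²

Side lengths (central angles): a = 2.3803, b = 1.4519, c = 1.0472 rad; semiperimeter s = 2.4397.
By l'Huilier's theorem, tan(E/4) = √[tan(s/2) tan((s−a)/2) tan((s−b)/2) tan((s−c)/2)], giving spherical excess E = 0.7554 rad.
Area = E·R² = 0.7554 × (6371)² ≈ 30659594 km².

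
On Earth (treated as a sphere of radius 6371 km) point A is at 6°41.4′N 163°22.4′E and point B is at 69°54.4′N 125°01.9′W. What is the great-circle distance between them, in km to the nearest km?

8613 km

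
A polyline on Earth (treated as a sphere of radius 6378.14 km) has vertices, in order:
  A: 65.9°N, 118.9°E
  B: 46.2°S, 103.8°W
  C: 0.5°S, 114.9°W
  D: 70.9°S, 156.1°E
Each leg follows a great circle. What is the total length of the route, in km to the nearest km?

31836 km

Leg A→B: central angle 2.6190 rad, distance 16704.6 km.
Leg B→C: central angle 0.8156 rad, distance 5201.7 km.
Leg C→D: central angle 1.5568 rad, distance 9929.7 km.
Total: 16704.6 + 5201.7 + 9929.7 ≈ 31836 km.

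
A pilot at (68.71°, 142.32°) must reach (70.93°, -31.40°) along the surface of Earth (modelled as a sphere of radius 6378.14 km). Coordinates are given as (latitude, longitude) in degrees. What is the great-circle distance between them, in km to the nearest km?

Let φ₁ = 1.1992 rad, φ₂ = 1.2380 rad, and Δλ = -3.0320 rad.
cos c = sin φ₁ sin φ₂ + cos φ₁ cos φ₂ cos Δλ = (0.9318)(0.9451) + (0.3631)(0.3267)(-0.9940) = 0.76270,
so c = arccos(0.76270) = 0.70331 rad.
Distance = R·c = 6378.14 × 0.7033 ≈ 4486 km.

4486 km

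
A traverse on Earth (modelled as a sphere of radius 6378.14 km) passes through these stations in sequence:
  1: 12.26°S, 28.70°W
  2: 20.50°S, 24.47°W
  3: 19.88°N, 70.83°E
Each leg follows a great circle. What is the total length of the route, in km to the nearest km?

Leg 1→2: central angle 0.1603 rad, distance 1022.3 km.
Leg 2→3: central angle 1.7726 rad, distance 11306.0 km.
Total: 1022.3 + 11306.0 ≈ 12328 km.

12328 km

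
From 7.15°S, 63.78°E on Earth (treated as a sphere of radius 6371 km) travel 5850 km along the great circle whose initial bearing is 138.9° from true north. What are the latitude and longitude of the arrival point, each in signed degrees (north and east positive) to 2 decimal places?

Angular distance δ = d/R = 5850/6371 = 0.91822 rad; initial bearing θ = 2.4243 rad.
sin φ₂ = sin φ₁ cos δ + cos φ₁ sin δ cos θ = (-0.1245)(0.6072) + (0.9922)(0.7945)(-0.7536) = -0.6696, so φ₂ = -42.04°.
Δλ = atan2(sin θ sin δ cos φ₁, cos δ − sin φ₁ sin φ₂) = atan2(0.5182, 0.5239) = 44.690°.
λ₂ = 63.780° + 44.690° = 108.47°.

-42.04°, 108.47°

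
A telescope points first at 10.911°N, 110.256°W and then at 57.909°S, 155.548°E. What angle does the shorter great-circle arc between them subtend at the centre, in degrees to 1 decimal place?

With latitudes φ₁ = 10.911°, φ₂ = -57.909° and longitude difference Δλ = -94.196°:
Haversine: a = sin²(Δφ/2) + cos φ₁ cos φ₂ sin²(Δλ/2) = 0.3194 + (0.9819)(0.5313)(0.5366) = 0.59927.
Central angle c = 2·arcsin(√a) = 1.77066 rad.
So the angular separation is 101.5°.

101.5°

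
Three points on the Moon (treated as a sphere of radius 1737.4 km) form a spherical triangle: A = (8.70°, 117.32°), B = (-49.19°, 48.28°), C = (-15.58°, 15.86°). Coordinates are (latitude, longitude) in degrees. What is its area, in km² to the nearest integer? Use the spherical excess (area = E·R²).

2124275 km²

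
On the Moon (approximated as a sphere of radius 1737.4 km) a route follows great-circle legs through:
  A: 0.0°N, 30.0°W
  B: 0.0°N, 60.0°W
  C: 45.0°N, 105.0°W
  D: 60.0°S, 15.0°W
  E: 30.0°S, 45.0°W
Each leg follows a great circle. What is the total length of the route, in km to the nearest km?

7698 km

Leg A→B: central angle 0.5236 rad, distance 909.7 km.
Leg B→C: central angle 1.0472 rad, distance 1819.4 km.
Leg C→D: central angle 2.2299 rad, distance 3874.1 km.
Leg D→E: central angle 0.6300 rad, distance 1094.6 km.
Total: 909.7 + 1819.4 + 3874.1 + 1094.6 ≈ 7698 km.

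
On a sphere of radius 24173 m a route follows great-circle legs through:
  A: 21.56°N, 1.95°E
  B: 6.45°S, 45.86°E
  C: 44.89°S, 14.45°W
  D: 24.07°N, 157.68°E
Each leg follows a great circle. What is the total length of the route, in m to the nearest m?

Leg A→B: central angle 0.8963 rad, distance 21666.3 m.
Leg B→C: central angle 1.1286 rad, distance 27280.6 m.
Leg C→D: central angle 2.7614 rad, distance 66752.4 m.
Total: 21666.3 + 27280.6 + 66752.4 ≈ 115699 m.

115699 m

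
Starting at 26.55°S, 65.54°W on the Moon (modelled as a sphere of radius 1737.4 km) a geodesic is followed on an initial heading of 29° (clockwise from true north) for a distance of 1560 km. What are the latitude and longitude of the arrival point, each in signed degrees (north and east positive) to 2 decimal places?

19.47°, -41.83°

Angular distance δ = d/R = 1560/1737.4 = 0.89789 rad; initial bearing θ = 0.5061 rad.
sin φ₂ = sin φ₁ cos δ + cos φ₁ sin δ cos θ = (-0.4470)(0.6233) + (0.8945)(0.7820)(0.8746) = 0.3333, so φ₂ = 19.47°.
Δλ = atan2(sin θ sin δ cos φ₁, cos δ − sin φ₁ sin φ₂) = atan2(0.3391, 0.7722) = 23.710°.
λ₂ = -65.540° + 23.710° = -41.83°.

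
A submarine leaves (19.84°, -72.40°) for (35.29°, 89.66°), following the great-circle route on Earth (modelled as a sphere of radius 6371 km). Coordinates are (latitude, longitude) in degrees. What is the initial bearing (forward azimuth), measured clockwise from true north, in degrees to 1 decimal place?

17.3°

With φ₁ = 0.3463, φ₂ = 0.6159, Δλ = 2.8285 rad, the forward-azimuth formula gives
θ = atan2( sin Δλ cos φ₂ , cos φ₁ sin φ₂ − sin φ₁ cos φ₂ cos Δλ ) = atan2(0.2514, 0.8070) = 17.30°.
So the initial bearing is 17.3°.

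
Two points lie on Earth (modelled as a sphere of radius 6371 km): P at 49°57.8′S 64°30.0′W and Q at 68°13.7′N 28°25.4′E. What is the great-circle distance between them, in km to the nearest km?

15158 km

Let φ₁ = -0.8720 rad, φ₂ = 1.1908 rad, and Δλ = 1.6218 rad.
cos c = sin φ₁ sin φ₂ + cos φ₁ cos φ₂ cos Δλ = (-0.7656)(0.9287) + (0.6433)(0.3709)(-0.0510) = -0.72319,
so c = arccos(-0.72319) = 2.37920 rad.
Distance = R·c = 6371 × 2.3792 ≈ 15158 km.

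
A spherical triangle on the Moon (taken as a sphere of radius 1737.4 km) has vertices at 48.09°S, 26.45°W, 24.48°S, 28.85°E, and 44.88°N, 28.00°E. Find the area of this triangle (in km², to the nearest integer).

Side lengths (central angles): a = 1.2106, b = 1.8234, c = 0.8573 rad; semiperimeter s = 1.9457.
By l'Huilier's theorem, tan(E/4) = √[tan(s/2) tan((s−a)/2) tan((s−b)/2) tan((s−c)/2)], giving spherical excess E = 0.5748 rad.
Area = E·R² = 0.5748 × (1737.4)² ≈ 1735180 km².

1735180 km²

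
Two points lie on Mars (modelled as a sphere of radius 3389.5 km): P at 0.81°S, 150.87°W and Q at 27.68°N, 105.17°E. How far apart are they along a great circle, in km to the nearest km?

With latitudes φ₁ = -0.810°, φ₂ = 27.680° and longitude difference Δλ = -103.960°:
cos c = sin φ₁ sin φ₂ + cos φ₁ cos φ₂ cos Δλ = (-0.0141)(0.4645) + (0.9999)(0.8856)(-0.2412) = -0.22018,
so c = arccos(-0.22018) = 1.79280 rad.
Distance = R·c = 3389.5 × 1.7928 ≈ 6077 km.

6077 km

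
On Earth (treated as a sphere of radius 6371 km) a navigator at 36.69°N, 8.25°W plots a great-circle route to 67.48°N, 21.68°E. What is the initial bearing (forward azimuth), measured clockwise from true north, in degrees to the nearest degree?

19°

With φ₁ = 0.6404, φ₂ = 1.1777, Δλ = 0.5224 rad, the forward-azimuth formula gives
θ = atan2( sin Δλ cos φ₂ , cos φ₁ sin φ₂ − sin φ₁ cos φ₂ cos Δλ ) = atan2(0.1911, 0.5424) = 19.41°.
So the initial bearing is 19°.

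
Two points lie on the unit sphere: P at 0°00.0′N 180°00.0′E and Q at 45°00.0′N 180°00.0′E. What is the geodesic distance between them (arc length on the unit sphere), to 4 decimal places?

In radians: φ₁ = 0.0000, φ₂ = 0.7854, Δλ = 0.000° = 0.0000 rad.
cos c = sin φ₁ sin φ₂ + cos φ₁ cos φ₂ cos Δλ = (0.0000)(0.7071) + (1.0000)(0.7071)(1.0000) = 0.70711,
so c = arccos(0.70711) = 0.78540 rad.
On the unit sphere the arc length equals the central angle: 0.7854.

0.7854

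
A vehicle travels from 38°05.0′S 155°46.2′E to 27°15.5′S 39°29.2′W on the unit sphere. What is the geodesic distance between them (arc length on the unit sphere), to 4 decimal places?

1.9742

In radians: φ₁ = -0.6647, φ₂ = -0.4757, Δλ = 164.743° = 2.8753 rad.
cos c = sin φ₁ sin φ₂ + cos φ₁ cos φ₂ cos Δλ = (-0.6168)(-0.4580) + (0.7871)(0.8890)(-0.9648) = -0.39255,
so c = arccos(-0.39255) = 1.97419 rad.
On the unit sphere the arc length equals the central angle: 1.9742.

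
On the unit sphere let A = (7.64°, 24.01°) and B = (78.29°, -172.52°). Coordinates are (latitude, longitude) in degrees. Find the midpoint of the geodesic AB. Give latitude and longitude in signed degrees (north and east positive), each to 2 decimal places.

The central angle between A and B is δ = 1.6335 rad.
With f = 0.5, the slerp weights are sin((1−f)δ)/sin δ = 0.7304 and sin(fδ)/sin δ = 0.7304.
Weighted sum of the unit vectors: (0.7304)·(0.9054,0.4033,0.1329) + (0.7304)·(-0.2012,-0.0264,0.9792) = (0.5143, 0.2752, 0.8123).
Converting back: φ = atan2(z, √(x²+y²)) = 54.32°, λ = atan2(y, x) = 28.16°.

54.32°, 28.16°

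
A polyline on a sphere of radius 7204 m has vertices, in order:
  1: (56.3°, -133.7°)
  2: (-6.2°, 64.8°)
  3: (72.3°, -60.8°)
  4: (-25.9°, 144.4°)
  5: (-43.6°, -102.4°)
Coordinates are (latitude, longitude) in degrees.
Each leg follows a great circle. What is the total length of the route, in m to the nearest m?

56959 m

Leg 1→2: central angle 2.2306 rad, distance 16069.1 m.
Leg 2→3: central angle 1.8534 rad, distance 13351.7 m.
Leg 3→4: central angle 2.2964 rad, distance 16543.3 m.
Leg 4→5: central angle 1.5262 rad, distance 10994.6 m.
Total: 16069.1 + 13351.7 + 16543.3 + 10994.6 ≈ 56959 m.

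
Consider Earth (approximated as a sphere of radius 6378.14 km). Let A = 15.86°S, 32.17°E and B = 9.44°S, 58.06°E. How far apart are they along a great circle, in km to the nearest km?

With latitudes φ₁ = -15.860°, φ₂ = -9.440° and longitude difference Δλ = 25.890°:
cos c = sin φ₁ sin φ₂ + cos φ₁ cos φ₂ cos Δλ = (-0.2733)(-0.1640) + (0.9619)(0.9865)(0.8996) = 0.89849,
so c = arccos(0.89849) = 0.45448 rad.
Distance = R·c = 6378.14 × 0.4545 ≈ 2899 km.

2899 km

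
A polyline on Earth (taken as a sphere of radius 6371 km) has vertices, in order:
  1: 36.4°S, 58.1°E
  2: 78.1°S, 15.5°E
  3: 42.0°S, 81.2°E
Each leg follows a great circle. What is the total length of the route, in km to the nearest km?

Leg 1→2: central angle 0.7914 rad, distance 5042.1 km.
Leg 2→3: central angle 0.7701 rad, distance 4906.6 km.
Total: 5042.1 + 4906.6 ≈ 9949 km.

9949 km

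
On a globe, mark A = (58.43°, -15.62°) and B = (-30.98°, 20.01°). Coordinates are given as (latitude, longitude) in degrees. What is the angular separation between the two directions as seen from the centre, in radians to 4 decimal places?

1.6446 rad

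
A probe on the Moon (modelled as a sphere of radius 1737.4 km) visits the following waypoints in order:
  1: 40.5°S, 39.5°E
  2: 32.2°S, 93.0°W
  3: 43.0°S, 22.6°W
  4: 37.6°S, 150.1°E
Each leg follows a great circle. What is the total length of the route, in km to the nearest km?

Leg 1→2: central angle 1.6595 rad, distance 2883.3 km.
Leg 2→3: central angle 0.9630 rad, distance 1673.2 km.
Leg 3→4: central angle 1.7301 rad, distance 3005.9 km.
Total: 2883.3 + 1673.2 + 3005.9 ≈ 7562 km.

7562 km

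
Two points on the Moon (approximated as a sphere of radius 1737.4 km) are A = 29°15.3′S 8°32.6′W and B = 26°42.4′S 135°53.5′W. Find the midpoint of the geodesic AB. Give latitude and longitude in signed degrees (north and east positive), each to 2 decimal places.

-50.14°, -73.59°

The central angle between A and B is δ = 1.8268 rad.
With f = 0.5, the slerp weights are sin((1−f)δ)/sin δ = 0.8182 and sin(fδ)/sin δ = 0.8182.
Weighted sum of the unit vectors: (0.8182)·(0.8628,-0.1296,-0.4887) + (0.8182)·(-0.6414,-0.6218,-0.4494) = (0.1811, -0.6148, -0.7676).
Converting back: φ = atan2(z, √(x²+y²)) = -50.14°, λ = atan2(y, x) = -73.59°.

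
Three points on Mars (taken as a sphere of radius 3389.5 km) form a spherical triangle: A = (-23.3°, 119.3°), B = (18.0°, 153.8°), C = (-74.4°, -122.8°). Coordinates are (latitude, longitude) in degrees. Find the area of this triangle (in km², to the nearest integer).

Side lengths (central angles): a = 1.8424, b = 1.3022, c = 0.9302 rad; semiperimeter s = 2.0374.
By l'Huilier's theorem, tan(E/4) = √[tan(s/2) tan((s−a)/2) tan((s−b)/2) tan((s−c)/2)], giving spherical excess E = 0.7681 rad.
Area = E·R² = 0.7681 × (3389.5)² ≈ 8824314 km².

8824314 km²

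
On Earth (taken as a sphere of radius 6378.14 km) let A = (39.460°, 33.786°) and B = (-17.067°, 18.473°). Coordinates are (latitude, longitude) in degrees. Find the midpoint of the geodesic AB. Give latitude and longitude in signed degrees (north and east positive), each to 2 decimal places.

11.29°, 25.31°

Central angle δ = 1.0177 rad. Interpolating on the sphere with fraction f = 0.5:
P = [sin((1−f)δ)·A + sin(fδ)·B] / sin δ = 0.5725·A + 0.5725·B in Cartesian coordinates,
giving P = (0.8865, 0.4192, 0.1958), i.e. latitude 11.29°, longitude 25.31°.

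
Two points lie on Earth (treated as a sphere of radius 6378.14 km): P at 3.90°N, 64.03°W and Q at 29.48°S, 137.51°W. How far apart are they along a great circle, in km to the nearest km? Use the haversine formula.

8647 km

In radians: φ₁ = 0.0681, φ₂ = -0.5145, Δλ = -73.480° = -1.2825 rad.
Haversine: a = sin²(Δφ/2) + cos φ₁ cos φ₂ sin²(Δλ/2) = 0.0825 + (0.9977)(0.8705)(0.3578) = 0.39326.
Central angle c = 2·arcsin(√a) = 1.35565 rad.
Distance = R·c = 6378.14 × 1.3557 ≈ 8647 km.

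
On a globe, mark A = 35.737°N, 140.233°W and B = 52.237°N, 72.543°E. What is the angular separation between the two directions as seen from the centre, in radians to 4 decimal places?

With latitudes φ₁ = 35.737°, φ₂ = 52.237° and longitude difference Δλ = -147.224°:
cos c = sin φ₁ sin φ₂ + cos φ₁ cos φ₂ cos Δλ = (0.5841)(0.7906) + (0.8117)(0.6124)(-0.8408) = 0.04379,
so c = arccos(0.04379) = 1.52700 rad.
So the angular separation is 1.5270 rad.

1.5270 rad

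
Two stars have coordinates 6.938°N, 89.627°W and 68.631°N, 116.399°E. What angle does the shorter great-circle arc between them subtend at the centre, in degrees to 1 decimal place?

102.3°

Let φ₁ = 0.1211 rad, φ₂ = 1.1978 rad, and Δλ = -2.6874 rad.
cos c = sin φ₁ sin φ₂ + cos φ₁ cos φ₂ cos Δλ = (0.1208)(0.9313) + (0.9927)(0.3644)(-0.8986) = -0.21254,
so c = arccos(-0.21254) = 1.78497 rad.
So the angular separation is 102.3°.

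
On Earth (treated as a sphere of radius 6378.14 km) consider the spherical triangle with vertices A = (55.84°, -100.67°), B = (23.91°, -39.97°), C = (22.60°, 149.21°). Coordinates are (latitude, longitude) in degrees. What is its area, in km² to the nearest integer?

Side lengths (central angles): a = 2.3150, b = 1.4307, c = 0.9440 rad; semiperimeter s = 2.3448.
By l'Huilier's theorem, tan(E/4) = √[tan(s/2) tan((s−a)/2) tan((s−b)/2) tan((s−c)/2)], giving spherical excess E = 0.4822 rad.
Area = E·R² = 0.4822 × (6378.14)² ≈ 19616433 km².

19616433 km²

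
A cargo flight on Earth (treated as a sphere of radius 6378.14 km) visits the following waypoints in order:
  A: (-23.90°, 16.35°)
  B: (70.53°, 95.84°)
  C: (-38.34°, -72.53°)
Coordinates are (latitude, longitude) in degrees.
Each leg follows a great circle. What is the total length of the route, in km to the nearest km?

28530 km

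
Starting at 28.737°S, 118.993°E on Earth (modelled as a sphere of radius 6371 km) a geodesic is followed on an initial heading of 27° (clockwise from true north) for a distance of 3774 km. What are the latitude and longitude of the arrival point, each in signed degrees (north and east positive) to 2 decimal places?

Angular distance δ = d/R = 3774/6371 = 0.59237 rad; initial bearing θ = 0.4712 rad.
sin φ₂ = sin φ₁ cos δ + cos φ₁ sin δ cos θ = (-0.4808)(0.8296) + (0.8768)(0.5583)(0.8910) = 0.0373, so φ₂ = 2.14°.
Δλ = atan2(sin θ sin δ cos φ₁, cos δ − sin φ₁ sin φ₂) = atan2(0.2223, 0.8476) = 14.694°.
λ₂ = 118.993° + 14.694° = 133.69°.

2.14°, 133.69°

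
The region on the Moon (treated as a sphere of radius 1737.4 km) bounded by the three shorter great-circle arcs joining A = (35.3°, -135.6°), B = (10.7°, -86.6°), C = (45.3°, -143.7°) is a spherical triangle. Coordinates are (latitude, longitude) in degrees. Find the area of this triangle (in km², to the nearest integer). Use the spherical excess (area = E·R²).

212536 km²

Side lengths (central angles): a = 1.0386, b = 0.2049, c = 0.8848 rad; semiperimeter s = 1.0642.
By l'Huilier's theorem, tan(E/4) = √[tan(s/2) tan((s−a)/2) tan((s−b)/2) tan((s−c)/2)], giving spherical excess E = 0.0704 rad.
Area = E·R² = 0.0704 × (1737.4)² ≈ 212536 km².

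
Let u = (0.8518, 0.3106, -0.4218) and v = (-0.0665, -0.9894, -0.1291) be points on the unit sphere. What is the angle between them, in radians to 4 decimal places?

u·v = -0.3095; |u| = 1.0000, |v| = 1.0000.
cos θ = (u·v)/(|u||v|) = -0.3095, so θ = 1.8855 rad.

1.8855 rad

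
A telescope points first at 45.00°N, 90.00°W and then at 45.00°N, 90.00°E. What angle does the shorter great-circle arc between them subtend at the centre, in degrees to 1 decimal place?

Let φ₁ = 0.7854 rad, φ₂ = 0.7854 rad, and Δλ = -3.1416 rad.
cos c = sin φ₁ sin φ₂ + cos φ₁ cos φ₂ cos Δλ = (0.7071)(0.7071) + (0.7071)(0.7071)(-1.0000) = -0.00000,
so c = arccos(-0.00000) = 1.57080 rad.
So the angular separation is 90.0°.

90.0°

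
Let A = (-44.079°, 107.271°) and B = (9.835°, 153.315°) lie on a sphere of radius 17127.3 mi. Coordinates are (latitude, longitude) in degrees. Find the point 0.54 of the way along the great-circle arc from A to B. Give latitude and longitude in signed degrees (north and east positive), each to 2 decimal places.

-16.24°, 135.74°

Central angle δ = 1.1891 rad. Interpolating on the sphere with fraction f = 0.54:
P = [sin((1−f)δ)·A + sin(fδ)·B] / sin δ = 0.5605·A + 0.6453·B in Cartesian coordinates,
giving P = (-0.6877, 0.6700, -0.2796), i.e. latitude -16.24°, longitude 135.74°.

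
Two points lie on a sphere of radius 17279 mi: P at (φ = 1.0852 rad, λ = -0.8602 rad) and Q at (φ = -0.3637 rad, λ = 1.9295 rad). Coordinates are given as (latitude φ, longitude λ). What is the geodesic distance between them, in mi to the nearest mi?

41133 mi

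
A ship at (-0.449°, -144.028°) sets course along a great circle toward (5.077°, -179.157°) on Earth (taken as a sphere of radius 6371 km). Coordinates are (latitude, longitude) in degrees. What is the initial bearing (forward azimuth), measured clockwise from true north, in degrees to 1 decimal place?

279.4°

With φ₁ = -0.0078, φ₂ = 0.0886, Δλ = -0.6131 rad, the forward-azimuth formula gives
θ = atan2( sin Δλ cos φ₂ , cos φ₁ sin φ₂ − sin φ₁ cos φ₂ cos Δλ ) = atan2(-0.5732, 0.0949) = -80.60°.
Adding 360° brings this into [0°, 360°): 279.4°.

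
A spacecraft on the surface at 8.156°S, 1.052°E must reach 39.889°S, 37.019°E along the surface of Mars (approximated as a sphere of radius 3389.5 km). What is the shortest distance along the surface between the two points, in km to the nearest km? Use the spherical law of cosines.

With latitudes φ₁ = -8.156°, φ₂ = -39.889° and longitude difference Δλ = 35.967°:
cos c = sin φ₁ sin φ₂ + cos φ₁ cos φ₂ cos Δλ = (-0.1419)(-0.6413) + (0.9899)(0.7673)(0.8094) = 0.70571,
so c = arccos(0.70571) = 0.78737 rad.
Distance = R·c = 3389.5 × 0.7874 ≈ 2669 km.

2669 km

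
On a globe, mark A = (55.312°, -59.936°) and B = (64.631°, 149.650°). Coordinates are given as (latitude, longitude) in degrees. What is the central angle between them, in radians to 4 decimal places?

With latitudes φ₁ = 55.312°, φ₂ = 64.631° and longitude difference Δλ = -150.414°:
Haversine: a = sin²(Δφ/2) + cos φ₁ cos φ₂ sin²(Δλ/2) = 0.0066 + (0.5691)(0.4284)(0.9348) = 0.23453.
Central angle c = 2·arcsin(√a) = 1.01110 rad.
So the angular separation is 1.0111 rad.

1.0111 rad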